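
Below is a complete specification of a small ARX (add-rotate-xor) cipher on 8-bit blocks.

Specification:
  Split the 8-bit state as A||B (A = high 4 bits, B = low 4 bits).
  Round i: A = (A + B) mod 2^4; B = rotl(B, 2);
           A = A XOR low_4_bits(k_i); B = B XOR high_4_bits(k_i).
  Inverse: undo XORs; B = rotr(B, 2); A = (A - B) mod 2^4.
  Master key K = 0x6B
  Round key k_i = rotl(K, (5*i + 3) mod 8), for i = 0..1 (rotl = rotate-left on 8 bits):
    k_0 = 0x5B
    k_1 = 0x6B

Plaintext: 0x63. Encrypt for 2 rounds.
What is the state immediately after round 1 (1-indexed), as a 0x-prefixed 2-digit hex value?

s_0 = plaintext = 0x63
s_1 = Round(s_0, k_0) = 0x29
s_2 = Round(s_1, k_1) = 0x00

0x29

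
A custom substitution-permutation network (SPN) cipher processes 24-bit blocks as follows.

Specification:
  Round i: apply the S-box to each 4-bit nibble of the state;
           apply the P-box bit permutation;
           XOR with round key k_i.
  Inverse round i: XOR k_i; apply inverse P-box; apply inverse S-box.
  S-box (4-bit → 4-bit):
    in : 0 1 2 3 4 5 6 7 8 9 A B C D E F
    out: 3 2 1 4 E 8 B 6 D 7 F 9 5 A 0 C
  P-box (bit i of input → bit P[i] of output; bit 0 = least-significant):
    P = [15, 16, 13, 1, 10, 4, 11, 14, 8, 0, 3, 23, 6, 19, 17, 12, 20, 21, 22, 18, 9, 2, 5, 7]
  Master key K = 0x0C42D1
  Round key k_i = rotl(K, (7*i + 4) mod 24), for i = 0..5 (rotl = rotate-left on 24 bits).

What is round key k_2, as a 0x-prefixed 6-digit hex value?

0x44310B

K = 0x0C42D1
k_0 = rotl(K, (7*0+4) mod 24) = rotl(K, 4) = 0xC42D10
k_1 = rotl(K, (7*1+4) mod 24) = rotl(K, 11) = 0x168862
k_2 = rotl(K, (7*2+4) mod 24) = rotl(K, 18) = 0x44310B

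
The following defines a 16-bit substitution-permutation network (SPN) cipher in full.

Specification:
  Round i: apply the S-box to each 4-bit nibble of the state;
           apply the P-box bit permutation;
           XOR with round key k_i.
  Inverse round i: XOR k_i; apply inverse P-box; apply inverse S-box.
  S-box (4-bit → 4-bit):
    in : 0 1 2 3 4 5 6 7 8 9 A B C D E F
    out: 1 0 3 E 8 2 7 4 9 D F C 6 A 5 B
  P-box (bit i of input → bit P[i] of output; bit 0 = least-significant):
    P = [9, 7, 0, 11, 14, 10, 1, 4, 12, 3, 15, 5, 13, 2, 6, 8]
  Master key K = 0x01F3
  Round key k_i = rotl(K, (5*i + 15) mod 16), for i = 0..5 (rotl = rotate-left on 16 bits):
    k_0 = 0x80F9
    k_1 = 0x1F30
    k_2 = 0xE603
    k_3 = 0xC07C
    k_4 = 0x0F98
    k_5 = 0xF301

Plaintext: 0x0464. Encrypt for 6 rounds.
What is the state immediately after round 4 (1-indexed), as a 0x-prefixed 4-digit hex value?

0x3E5A

s_0 = plaintext = 0x0464
s_1 = Round(s_0, k_0) = 0xECDB
s_2 = Round(s_1, k_1) = 0xB369
s_3 = Round(s_2, k_2) = 0x2968
s_4 = Round(s_3, k_3) = 0x3E5A
s_5 = Round(s_4, k_4) = 0x905D
s_6 = Round(s_5, k_5) = 0xCEC1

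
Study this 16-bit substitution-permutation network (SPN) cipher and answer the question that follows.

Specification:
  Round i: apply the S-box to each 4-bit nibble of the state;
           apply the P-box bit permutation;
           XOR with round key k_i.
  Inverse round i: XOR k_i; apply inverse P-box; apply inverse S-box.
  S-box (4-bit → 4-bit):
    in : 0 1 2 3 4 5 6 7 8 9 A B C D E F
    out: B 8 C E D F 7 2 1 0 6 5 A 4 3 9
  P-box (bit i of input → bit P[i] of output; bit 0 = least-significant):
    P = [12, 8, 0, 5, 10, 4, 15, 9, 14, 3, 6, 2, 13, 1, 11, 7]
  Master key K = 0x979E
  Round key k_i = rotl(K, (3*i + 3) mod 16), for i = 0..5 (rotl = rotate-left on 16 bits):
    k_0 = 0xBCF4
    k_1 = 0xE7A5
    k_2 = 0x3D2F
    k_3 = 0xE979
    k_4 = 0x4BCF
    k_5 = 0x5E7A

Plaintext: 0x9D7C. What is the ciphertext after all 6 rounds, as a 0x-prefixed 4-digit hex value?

s_0 = plaintext = 0x9D7C
s_1 = Round(s_0, k_0) = 0xBD84
s_2 = Round(s_1, k_1) = 0xDBC4
s_3 = Round(s_2, k_2) = 0x675E
s_4 = Round(s_3, k_3) = 0x5663
s_5 = Round(s_4, k_4) = 0xA634
s_6 = Round(s_5, k_5) = 0x8401

0x8401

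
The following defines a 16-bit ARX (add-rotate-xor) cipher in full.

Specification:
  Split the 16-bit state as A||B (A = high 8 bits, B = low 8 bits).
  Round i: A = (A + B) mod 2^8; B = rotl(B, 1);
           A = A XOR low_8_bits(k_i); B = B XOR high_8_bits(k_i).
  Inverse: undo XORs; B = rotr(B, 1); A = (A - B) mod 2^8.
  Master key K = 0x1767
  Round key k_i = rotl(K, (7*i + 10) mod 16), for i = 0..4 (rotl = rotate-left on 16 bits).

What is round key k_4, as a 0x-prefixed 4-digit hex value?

K = 0x1767
k_0 = rotl(K, (7*0+10) mod 16) = rotl(K, 10) = 0x9C5D
k_1 = rotl(K, (7*1+10) mod 16) = rotl(K, 1) = 0x2ECE
k_2 = rotl(K, (7*2+10) mod 16) = rotl(K, 8) = 0x6717
k_3 = rotl(K, (7*3+10) mod 16) = rotl(K, 15) = 0x8BB3
k_4 = rotl(K, (7*4+10) mod 16) = rotl(K, 6) = 0xD9C5

0xD9C5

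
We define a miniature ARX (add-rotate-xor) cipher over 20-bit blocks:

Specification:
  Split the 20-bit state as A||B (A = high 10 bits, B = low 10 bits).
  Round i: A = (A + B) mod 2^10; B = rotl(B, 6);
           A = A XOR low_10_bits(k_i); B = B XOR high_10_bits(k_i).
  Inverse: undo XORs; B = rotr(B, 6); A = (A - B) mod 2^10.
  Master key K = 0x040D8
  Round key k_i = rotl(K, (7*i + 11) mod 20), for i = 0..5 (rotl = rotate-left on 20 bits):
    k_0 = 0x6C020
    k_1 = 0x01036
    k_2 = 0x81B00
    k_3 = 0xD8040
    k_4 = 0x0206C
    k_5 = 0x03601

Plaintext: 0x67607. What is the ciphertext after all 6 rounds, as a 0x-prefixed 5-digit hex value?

s_0 = plaintext = 0x67607
s_1 = Round(s_0, k_0) = 0xE1050
s_2 = Round(s_1, k_1) = 0xF8801
s_3 = Round(s_2, k_2) = 0x38E46
s_4 = Round(s_3, k_3) = 0xDA6C4
s_5 = Round(s_4, k_4) = 0x90524
s_6 = Round(s_5, k_5) = 0x5911F

0x5911F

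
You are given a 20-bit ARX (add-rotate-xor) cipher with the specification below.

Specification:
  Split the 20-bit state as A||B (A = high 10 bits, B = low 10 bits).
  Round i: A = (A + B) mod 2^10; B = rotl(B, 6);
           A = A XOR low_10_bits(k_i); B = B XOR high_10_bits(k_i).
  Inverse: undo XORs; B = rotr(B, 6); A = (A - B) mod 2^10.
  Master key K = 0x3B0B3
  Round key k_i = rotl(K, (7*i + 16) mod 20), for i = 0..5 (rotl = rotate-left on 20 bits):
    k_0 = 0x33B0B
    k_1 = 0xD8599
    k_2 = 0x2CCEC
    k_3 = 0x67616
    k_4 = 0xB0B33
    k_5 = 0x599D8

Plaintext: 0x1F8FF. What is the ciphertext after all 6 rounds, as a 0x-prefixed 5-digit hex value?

s_0 = plaintext = 0x1F8FF
s_1 = Round(s_0, k_0) = 0x9DB01
s_2 = Round(s_1, k_1) = 0x3BB11
s_3 = Round(s_2, k_2) = 0xC4CC2
s_4 = Round(s_3, k_3) = 0x70D11
s_5 = Round(s_4, k_4) = 0x79E93
s_6 = Round(s_5, k_5) = 0x6898F

0x6898F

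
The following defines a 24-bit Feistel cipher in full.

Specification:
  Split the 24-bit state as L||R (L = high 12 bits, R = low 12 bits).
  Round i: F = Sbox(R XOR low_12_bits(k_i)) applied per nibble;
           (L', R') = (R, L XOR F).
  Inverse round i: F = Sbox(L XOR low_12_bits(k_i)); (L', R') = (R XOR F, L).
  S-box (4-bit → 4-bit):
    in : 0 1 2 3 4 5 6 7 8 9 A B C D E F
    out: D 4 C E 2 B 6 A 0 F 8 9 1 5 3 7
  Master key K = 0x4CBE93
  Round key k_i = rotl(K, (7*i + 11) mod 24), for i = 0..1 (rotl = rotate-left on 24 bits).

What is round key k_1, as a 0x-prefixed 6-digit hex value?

K = 0x4CBE93
k_0 = rotl(K, (7*0+11) mod 24) = rotl(K, 11) = 0xF49A65
k_1 = rotl(K, (7*1+11) mod 24) = rotl(K, 18) = 0x4D32FA

0x4D32FA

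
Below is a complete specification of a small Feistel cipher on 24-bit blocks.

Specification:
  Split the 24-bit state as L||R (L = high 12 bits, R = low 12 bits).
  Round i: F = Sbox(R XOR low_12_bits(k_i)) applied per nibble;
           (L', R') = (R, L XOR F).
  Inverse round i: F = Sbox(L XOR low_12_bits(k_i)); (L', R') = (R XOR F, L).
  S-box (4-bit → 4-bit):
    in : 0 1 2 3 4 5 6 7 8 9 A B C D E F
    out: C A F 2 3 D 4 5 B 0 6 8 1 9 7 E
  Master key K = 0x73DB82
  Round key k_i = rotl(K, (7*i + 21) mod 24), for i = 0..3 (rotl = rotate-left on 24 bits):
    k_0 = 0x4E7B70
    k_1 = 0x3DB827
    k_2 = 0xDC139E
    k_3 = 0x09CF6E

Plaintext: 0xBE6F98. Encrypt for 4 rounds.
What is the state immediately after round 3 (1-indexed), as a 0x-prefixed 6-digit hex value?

0x31E421

s_0 = plaintext = 0xBE6F98
s_1 = Round(s_0, k_0) = 0xF9889D
s_2 = Round(s_1, k_1) = 0x89D31E
s_3 = Round(s_2, k_2) = 0x31E421
s_4 = Round(s_3, k_3) = 0x421B20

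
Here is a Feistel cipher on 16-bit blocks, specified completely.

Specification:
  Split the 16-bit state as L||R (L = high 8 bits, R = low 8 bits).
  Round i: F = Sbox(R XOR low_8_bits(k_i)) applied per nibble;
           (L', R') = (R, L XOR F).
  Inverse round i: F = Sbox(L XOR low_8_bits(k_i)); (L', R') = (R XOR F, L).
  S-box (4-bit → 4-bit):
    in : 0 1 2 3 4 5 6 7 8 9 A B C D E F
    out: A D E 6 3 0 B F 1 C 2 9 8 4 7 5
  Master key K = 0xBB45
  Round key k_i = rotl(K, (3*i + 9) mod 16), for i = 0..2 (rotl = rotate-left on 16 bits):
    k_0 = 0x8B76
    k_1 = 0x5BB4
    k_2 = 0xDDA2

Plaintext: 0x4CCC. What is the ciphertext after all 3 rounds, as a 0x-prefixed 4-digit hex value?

s_0 = plaintext = 0x4CCC
s_1 = Round(s_0, k_0) = 0xCCDE
s_2 = Round(s_1, k_1) = 0xDE7E
s_3 = Round(s_2, k_2) = 0x7E96

0x7E96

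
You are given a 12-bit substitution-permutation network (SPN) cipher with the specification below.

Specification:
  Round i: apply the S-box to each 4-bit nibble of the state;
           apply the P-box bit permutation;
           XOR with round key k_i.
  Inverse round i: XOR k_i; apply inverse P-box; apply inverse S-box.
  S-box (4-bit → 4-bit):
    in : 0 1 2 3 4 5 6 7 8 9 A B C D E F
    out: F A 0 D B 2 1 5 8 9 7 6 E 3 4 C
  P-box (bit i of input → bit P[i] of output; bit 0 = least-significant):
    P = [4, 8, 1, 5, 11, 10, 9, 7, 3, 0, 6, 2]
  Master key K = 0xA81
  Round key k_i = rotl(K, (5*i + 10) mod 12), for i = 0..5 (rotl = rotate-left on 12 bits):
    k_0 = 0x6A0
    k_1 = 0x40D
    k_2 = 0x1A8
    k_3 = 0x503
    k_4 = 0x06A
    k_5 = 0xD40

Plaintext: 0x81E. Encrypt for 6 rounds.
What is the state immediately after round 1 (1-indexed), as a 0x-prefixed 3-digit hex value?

0x226

s_0 = plaintext = 0x81E
s_1 = Round(s_0, k_0) = 0x226
s_2 = Round(s_1, k_1) = 0x41D
s_3 = Round(s_2, k_2) = 0x435
s_4 = Round(s_3, k_3) = 0xE8E
s_5 = Round(s_4, k_4) = 0x0A8
s_6 = Round(s_5, k_5) = 0x32D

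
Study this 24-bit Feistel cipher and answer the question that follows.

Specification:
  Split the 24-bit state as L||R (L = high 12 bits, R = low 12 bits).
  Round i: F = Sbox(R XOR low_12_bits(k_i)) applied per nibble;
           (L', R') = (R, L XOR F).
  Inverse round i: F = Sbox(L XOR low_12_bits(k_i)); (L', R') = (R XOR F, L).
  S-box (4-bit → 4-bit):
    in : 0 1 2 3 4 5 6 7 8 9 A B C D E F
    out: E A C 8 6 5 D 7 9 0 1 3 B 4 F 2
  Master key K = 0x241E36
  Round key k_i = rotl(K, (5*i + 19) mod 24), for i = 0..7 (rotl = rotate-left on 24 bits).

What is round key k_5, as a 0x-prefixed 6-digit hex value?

0x6241E3

K = 0x241E36
k_0 = rotl(K, (5*0+19) mod 24) = rotl(K, 19) = 0xB120F1
k_1 = rotl(K, (5*1+19) mod 24) = rotl(K, 0) = 0x241E36
k_2 = rotl(K, (5*2+19) mod 24) = rotl(K, 5) = 0x83C6C4
k_3 = rotl(K, (5*3+19) mod 24) = rotl(K, 10) = 0x78D890
k_4 = rotl(K, (5*4+19) mod 24) = rotl(K, 15) = 0x1B120F
k_5 = rotl(K, (5*5+19) mod 24) = rotl(K, 20) = 0x6241E3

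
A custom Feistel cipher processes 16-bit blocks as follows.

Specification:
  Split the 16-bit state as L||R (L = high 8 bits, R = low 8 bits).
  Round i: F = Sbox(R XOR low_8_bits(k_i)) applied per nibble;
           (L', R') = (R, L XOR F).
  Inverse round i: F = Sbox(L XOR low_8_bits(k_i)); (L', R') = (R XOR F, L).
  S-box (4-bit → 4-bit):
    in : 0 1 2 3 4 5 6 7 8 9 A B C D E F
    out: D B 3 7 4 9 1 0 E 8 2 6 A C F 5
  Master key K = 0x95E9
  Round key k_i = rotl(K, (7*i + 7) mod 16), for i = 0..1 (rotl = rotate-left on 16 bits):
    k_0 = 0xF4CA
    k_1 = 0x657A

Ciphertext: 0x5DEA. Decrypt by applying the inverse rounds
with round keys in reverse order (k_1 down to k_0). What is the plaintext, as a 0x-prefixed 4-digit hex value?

s_0 = ciphertext = 0x5DEA
s_1 = InvRound(s_0, k_1) = 0xDA5D
s_2 = InvRound(s_1, k_0) = 0xE0DA

0xE0DA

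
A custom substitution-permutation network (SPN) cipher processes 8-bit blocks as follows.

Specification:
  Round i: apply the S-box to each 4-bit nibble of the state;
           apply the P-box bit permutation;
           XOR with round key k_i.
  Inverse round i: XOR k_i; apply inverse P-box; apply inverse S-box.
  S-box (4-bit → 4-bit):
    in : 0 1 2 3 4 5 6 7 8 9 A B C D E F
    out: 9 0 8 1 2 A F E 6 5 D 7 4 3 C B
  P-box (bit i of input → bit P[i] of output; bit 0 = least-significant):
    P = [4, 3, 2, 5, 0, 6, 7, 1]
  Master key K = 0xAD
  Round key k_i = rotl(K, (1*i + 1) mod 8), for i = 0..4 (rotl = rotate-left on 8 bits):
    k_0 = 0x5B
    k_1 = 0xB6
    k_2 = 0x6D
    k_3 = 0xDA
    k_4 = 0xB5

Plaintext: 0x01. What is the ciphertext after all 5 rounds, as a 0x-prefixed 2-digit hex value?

0xFA

s_0 = plaintext = 0x01
s_1 = Round(s_0, k_0) = 0x58
s_2 = Round(s_1, k_1) = 0xF8
s_3 = Round(s_2, k_2) = 0x22
s_4 = Round(s_3, k_3) = 0xF8
s_5 = Round(s_4, k_4) = 0xFA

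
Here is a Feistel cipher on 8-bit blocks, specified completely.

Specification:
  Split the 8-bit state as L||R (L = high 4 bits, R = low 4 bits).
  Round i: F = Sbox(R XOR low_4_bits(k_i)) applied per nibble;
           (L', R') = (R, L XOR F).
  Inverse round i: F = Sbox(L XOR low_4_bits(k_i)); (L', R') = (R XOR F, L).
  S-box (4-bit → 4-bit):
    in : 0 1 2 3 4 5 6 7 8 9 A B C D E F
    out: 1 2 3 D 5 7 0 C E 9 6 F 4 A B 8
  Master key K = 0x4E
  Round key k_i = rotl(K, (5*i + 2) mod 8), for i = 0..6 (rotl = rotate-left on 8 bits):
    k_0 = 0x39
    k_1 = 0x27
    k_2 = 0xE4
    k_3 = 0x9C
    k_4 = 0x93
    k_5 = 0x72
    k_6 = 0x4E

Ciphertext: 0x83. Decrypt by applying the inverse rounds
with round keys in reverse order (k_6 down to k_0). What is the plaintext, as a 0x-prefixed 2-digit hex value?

s_0 = ciphertext = 0x83
s_1 = InvRound(s_0, k_6) = 0x38
s_2 = InvRound(s_1, k_5) = 0xA3
s_3 = InvRound(s_2, k_4) = 0xAA
s_4 = InvRound(s_3, k_3) = 0xAA
s_5 = InvRound(s_4, k_2) = 0x1A
s_6 = InvRound(s_5, k_1) = 0xA1
s_7 = InvRound(s_6, k_0) = 0xCA

0xCA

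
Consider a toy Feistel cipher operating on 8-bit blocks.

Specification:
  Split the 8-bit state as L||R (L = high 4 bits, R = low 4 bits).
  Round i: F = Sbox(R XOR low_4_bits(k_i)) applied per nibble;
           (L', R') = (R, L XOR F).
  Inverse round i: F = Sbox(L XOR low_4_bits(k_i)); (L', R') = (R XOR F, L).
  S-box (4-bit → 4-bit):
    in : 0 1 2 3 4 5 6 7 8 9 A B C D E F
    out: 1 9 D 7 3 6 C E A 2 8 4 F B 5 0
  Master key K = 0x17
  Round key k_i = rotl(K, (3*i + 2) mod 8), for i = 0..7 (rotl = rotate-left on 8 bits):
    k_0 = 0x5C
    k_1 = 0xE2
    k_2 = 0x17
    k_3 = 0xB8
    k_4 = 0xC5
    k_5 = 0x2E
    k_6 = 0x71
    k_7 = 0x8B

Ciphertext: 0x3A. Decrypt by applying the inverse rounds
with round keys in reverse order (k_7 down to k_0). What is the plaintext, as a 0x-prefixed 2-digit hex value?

0x6D

s_0 = ciphertext = 0x3A
s_1 = InvRound(s_0, k_7) = 0x03
s_2 = InvRound(s_1, k_6) = 0xA0
s_3 = InvRound(s_2, k_5) = 0x3A
s_4 = InvRound(s_3, k_4) = 0x63
s_5 = InvRound(s_4, k_3) = 0x66
s_6 = InvRound(s_5, k_2) = 0xF6
s_7 = InvRound(s_6, k_1) = 0xDF
s_8 = InvRound(s_7, k_0) = 0x6D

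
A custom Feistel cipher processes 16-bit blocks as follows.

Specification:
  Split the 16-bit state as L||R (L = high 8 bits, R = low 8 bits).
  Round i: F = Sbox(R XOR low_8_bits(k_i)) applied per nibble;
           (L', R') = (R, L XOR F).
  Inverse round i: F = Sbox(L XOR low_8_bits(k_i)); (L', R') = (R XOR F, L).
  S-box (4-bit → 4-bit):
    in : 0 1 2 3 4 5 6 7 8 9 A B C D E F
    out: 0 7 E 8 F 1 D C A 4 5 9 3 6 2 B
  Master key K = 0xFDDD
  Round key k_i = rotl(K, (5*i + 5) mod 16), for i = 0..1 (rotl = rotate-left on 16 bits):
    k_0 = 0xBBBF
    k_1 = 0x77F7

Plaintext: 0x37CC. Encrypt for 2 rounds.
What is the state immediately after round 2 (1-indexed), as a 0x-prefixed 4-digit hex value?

0xFFC6

s_0 = plaintext = 0x37CC
s_1 = Round(s_0, k_0) = 0xCCFF
s_2 = Round(s_1, k_1) = 0xFFC6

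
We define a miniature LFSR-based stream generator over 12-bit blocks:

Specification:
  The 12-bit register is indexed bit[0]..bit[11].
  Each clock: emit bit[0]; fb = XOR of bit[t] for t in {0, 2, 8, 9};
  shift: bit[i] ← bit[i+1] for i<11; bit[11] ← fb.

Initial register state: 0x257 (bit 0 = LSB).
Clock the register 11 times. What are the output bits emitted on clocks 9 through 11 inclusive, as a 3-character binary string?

010

reg_0 = 0x257
clock 1: out=1, reg = 0x92B
clock 2: out=1, reg = 0x495
clock 3: out=1, reg = 0x24A
clock 4: out=0, reg = 0x925
clock 5: out=1, reg = 0xC92
clock 6: out=0, reg = 0x649
clock 7: out=1, reg = 0x324
clock 8: out=0, reg = 0x992
clock 9: out=0, reg = 0xCC9
clock 10: out=1, reg = 0xE64
clock 11: out=0, reg = 0x732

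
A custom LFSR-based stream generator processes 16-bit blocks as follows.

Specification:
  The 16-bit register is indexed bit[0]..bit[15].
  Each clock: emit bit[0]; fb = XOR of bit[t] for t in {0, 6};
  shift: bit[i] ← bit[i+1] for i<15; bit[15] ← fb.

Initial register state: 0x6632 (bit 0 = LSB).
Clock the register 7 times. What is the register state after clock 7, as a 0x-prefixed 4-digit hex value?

0x54CC

reg_0 = 0x6632
clock 1: out=0, reg = 0x3319
clock 2: out=1, reg = 0x998C
clock 3: out=0, reg = 0x4CC6
clock 4: out=0, reg = 0xA663
clock 5: out=1, reg = 0x5331
clock 6: out=1, reg = 0xA998
clock 7: out=0, reg = 0x54CC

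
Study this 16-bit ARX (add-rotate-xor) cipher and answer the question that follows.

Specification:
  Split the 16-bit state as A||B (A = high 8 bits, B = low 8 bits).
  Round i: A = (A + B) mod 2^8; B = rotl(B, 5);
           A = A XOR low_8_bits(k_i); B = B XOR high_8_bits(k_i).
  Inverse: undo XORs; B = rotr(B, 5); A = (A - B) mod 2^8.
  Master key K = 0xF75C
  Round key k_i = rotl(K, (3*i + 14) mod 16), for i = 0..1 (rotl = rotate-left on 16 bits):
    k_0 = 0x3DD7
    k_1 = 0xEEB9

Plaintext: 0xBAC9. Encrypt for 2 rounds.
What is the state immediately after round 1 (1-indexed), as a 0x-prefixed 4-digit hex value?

0x5404

s_0 = plaintext = 0xBAC9
s_1 = Round(s_0, k_0) = 0x5404
s_2 = Round(s_1, k_1) = 0xE16E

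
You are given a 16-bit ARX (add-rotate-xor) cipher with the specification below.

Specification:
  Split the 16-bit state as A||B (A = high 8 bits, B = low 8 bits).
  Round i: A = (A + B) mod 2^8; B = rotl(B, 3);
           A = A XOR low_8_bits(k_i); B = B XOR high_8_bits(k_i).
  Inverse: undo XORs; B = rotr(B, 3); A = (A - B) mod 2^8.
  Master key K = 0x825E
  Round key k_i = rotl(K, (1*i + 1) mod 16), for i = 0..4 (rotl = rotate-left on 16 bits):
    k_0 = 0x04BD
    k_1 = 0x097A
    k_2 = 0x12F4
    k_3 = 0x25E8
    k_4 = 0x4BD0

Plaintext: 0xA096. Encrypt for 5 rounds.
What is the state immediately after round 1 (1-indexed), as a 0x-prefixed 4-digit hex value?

s_0 = plaintext = 0xA096
s_1 = Round(s_0, k_0) = 0x8BB0
s_2 = Round(s_1, k_1) = 0x418C
s_3 = Round(s_2, k_2) = 0x3976
s_4 = Round(s_3, k_3) = 0x4796
s_5 = Round(s_4, k_4) = 0x0DFF

0x8BB0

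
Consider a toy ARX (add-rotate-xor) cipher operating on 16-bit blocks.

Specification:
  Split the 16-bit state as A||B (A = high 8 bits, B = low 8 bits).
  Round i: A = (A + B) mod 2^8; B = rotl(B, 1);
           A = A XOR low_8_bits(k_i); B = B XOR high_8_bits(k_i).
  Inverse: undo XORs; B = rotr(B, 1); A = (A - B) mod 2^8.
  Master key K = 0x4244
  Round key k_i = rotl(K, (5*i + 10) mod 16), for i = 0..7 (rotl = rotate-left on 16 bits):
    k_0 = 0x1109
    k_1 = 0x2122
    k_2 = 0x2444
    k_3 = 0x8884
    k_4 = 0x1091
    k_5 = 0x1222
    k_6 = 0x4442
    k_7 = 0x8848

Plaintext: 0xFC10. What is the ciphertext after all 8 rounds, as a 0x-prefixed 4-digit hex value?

0xA514

s_0 = plaintext = 0xFC10
s_1 = Round(s_0, k_0) = 0x0531
s_2 = Round(s_1, k_1) = 0x1443
s_3 = Round(s_2, k_2) = 0x13A2
s_4 = Round(s_3, k_3) = 0x31CD
s_5 = Round(s_4, k_4) = 0x6F8B
s_6 = Round(s_5, k_5) = 0xD805
s_7 = Round(s_6, k_6) = 0x9F4E
s_8 = Round(s_7, k_7) = 0xA514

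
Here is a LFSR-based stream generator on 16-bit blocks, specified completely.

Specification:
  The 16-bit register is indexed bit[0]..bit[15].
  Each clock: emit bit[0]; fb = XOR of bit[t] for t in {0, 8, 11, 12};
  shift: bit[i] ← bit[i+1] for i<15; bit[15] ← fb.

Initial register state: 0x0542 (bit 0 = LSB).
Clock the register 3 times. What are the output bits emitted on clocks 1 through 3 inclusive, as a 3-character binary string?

reg_0 = 0x0542
clock 1: out=0, reg = 0x82A1
clock 2: out=1, reg = 0xC150
clock 3: out=0, reg = 0xE0A8

010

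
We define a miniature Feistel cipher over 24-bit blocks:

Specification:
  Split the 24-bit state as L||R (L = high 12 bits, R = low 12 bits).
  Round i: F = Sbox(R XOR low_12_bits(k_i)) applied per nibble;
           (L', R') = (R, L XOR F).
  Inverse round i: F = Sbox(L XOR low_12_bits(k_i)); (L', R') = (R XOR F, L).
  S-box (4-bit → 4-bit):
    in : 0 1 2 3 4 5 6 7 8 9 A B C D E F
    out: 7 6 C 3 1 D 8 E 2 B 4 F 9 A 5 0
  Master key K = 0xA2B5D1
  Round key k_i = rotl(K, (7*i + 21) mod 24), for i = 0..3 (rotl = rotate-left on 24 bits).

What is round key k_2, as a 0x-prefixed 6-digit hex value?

0xAE8D15

K = 0xA2B5D1
k_0 = rotl(K, (7*0+21) mod 24) = rotl(K, 21) = 0x3456BA
k_1 = rotl(K, (7*1+21) mod 24) = rotl(K, 4) = 0x2B5D1A
k_2 = rotl(K, (7*2+21) mod 24) = rotl(K, 11) = 0xAE8D15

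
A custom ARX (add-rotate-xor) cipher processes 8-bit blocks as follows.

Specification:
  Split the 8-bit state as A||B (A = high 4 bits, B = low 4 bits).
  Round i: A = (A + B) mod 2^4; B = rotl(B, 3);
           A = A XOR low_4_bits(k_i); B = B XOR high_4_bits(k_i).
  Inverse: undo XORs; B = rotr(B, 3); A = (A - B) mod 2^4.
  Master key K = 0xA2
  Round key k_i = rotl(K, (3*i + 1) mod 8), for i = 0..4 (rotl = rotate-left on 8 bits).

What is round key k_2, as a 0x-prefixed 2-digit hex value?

0x51

K = 0xA2
k_0 = rotl(K, (3*0+1) mod 8) = rotl(K, 1) = 0x45
k_1 = rotl(K, (3*1+1) mod 8) = rotl(K, 4) = 0x2A
k_2 = rotl(K, (3*2+1) mod 8) = rotl(K, 7) = 0x51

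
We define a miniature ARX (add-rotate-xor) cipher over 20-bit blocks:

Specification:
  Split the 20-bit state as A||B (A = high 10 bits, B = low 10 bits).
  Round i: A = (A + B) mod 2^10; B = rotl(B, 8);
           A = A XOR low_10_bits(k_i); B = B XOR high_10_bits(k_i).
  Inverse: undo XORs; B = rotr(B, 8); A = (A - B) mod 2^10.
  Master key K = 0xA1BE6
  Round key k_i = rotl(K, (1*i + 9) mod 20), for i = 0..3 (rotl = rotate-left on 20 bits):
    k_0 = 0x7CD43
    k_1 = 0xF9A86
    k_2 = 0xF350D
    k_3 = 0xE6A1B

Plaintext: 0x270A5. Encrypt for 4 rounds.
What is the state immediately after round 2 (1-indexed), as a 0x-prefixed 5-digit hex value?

s_0 = plaintext = 0x270A5
s_1 = Round(s_0, k_0) = 0x008DA
s_2 = Round(s_1, k_1) = 0x969D0
s_3 = Round(s_2, k_2) = 0x49FB9
s_4 = Round(s_3, k_3) = 0xBEE74

0x969D0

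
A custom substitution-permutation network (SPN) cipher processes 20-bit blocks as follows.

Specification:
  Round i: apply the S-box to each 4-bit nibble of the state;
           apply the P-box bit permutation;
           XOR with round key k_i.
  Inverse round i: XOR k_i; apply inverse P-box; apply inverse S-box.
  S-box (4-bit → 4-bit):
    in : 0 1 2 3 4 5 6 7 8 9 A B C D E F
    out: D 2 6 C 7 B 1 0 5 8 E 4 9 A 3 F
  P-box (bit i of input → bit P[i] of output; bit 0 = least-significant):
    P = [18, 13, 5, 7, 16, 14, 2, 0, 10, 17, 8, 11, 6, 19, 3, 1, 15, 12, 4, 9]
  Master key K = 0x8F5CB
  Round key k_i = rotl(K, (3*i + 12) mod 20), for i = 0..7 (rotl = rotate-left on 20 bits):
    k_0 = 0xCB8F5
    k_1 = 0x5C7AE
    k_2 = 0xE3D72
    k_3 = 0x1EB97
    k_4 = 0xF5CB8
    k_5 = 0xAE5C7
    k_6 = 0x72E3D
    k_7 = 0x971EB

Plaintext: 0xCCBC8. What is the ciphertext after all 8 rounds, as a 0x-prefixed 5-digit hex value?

0x17C75

s_0 = plaintext = 0xCCBC8
s_1 = Round(s_0, k_0) = 0x93B96
s_2 = Round(s_1, k_1) = 0x1C4A5
s_3 = Round(s_2, k_2) = 0x848B5
s_4 = Round(s_3, k_3) = 0xD4E4B
s_5 = Round(s_4, k_4) = 0x40AD4
s_6 = Round(s_5, k_5) = 0xC1CBC
s_7 = Round(s_6, k_6) = 0xBA0B9
s_8 = Round(s_7, k_7) = 0x17C75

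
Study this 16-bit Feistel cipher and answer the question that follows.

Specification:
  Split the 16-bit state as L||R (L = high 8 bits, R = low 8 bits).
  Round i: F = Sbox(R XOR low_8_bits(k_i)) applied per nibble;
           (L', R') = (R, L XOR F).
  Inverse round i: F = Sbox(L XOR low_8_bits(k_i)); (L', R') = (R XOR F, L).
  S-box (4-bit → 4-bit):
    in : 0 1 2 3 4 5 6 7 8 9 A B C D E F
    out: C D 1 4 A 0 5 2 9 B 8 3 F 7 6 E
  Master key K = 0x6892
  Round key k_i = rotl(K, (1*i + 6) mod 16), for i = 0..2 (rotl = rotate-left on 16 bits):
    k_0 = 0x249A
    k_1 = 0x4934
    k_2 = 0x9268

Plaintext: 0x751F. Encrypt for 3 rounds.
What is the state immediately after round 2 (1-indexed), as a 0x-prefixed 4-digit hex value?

0xE562

s_0 = plaintext = 0x751F
s_1 = Round(s_0, k_0) = 0x1FE5
s_2 = Round(s_1, k_1) = 0xE562
s_3 = Round(s_2, k_2) = 0x622D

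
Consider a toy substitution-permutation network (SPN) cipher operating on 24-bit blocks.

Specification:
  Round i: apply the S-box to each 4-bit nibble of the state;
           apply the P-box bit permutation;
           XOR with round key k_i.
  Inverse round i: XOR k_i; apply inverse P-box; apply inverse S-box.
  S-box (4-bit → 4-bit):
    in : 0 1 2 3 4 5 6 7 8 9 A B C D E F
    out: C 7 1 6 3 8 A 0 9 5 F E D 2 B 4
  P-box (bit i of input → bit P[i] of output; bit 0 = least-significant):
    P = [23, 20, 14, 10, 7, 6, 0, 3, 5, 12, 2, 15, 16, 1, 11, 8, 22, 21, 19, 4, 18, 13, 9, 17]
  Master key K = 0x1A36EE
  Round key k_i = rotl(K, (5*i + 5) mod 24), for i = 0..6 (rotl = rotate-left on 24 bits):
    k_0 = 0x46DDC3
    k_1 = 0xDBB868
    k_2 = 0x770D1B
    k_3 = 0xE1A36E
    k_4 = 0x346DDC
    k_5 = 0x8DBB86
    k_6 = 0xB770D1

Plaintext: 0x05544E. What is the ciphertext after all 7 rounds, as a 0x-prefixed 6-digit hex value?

0xF54E08

s_0 = plaintext = 0x05544E
s_1 = Round(s_0, k_0) = 0xD4CA33
s_2 = Round(s_1, k_1) = 0xAA410D
s_3 = Round(s_2, k_2) = 0x083F24
s_4 = Round(s_3, k_3) = 0x33A9F8
s_5 = Round(s_4, k_4) = 0x9D42FB
s_6 = Round(s_5, k_5) = 0xB8FDA5
s_7 = Round(s_6, k_6) = 0xF54E08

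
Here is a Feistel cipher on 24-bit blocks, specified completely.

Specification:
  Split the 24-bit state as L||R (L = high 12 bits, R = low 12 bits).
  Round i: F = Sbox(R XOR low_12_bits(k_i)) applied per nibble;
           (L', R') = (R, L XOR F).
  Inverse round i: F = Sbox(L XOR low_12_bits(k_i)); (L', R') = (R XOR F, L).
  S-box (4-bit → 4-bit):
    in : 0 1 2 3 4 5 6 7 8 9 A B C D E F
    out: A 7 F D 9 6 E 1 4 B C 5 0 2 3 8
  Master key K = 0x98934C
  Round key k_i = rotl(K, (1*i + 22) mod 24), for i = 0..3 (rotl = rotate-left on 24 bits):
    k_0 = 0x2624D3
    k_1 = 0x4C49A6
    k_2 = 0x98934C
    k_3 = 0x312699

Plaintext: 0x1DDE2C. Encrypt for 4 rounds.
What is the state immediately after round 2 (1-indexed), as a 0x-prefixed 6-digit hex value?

0xD557A1

s_0 = plaintext = 0x1DDE2C
s_1 = Round(s_0, k_0) = 0xE2CD55
s_2 = Round(s_1, k_1) = 0xD557A1
s_3 = Round(s_2, k_2) = 0x7A1467
s_4 = Round(s_3, k_3) = 0x467822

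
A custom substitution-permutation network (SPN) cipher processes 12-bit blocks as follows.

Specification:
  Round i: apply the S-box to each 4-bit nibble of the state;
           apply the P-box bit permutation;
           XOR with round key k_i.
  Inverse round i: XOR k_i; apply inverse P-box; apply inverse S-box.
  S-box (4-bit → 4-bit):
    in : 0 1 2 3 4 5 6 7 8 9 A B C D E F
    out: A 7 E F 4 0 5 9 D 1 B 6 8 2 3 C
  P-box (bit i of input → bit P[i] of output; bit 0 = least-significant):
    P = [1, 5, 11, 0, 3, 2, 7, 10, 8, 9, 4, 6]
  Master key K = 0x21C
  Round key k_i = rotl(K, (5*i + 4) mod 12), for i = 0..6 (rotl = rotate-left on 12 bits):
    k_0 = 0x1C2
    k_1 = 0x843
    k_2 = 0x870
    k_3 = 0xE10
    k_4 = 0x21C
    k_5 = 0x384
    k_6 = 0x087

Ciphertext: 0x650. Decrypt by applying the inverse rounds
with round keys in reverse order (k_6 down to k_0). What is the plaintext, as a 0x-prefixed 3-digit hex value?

0x1EF

s_0 = ciphertext = 0x650
s_1 = InvRound(s_0, k_6) = 0x227
s_2 = InvRound(s_1, k_5) = 0x94A
s_3 = InvRound(s_2, k_4) = 0x3D6
s_4 = InvRound(s_3, k_3) = 0x726
s_5 = InvRound(s_4, k_2) = 0x306
s_6 = InvRound(s_5, k_1) = 0xADF
s_7 = InvRound(s_6, k_0) = 0x1EF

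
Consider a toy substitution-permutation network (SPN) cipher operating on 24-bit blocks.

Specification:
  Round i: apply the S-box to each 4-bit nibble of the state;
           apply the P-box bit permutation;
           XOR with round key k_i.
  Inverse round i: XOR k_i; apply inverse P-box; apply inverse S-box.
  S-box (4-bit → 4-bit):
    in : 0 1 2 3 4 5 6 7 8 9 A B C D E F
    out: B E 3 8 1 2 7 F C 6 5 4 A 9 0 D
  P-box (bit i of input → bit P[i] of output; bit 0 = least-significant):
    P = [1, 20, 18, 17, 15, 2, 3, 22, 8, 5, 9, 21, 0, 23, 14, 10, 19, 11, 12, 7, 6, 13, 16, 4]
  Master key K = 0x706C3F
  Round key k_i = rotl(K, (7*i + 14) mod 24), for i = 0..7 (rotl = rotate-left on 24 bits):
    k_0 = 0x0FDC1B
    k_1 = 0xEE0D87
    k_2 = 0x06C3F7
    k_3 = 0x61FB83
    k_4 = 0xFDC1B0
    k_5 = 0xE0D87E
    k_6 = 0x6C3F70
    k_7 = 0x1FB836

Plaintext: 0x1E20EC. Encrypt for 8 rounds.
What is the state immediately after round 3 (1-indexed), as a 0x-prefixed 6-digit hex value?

s_0 = plaintext = 0x1E20EC
s_1 = Round(s_0, k_0) = 0xBCFD2A
s_2 = Round(s_1, k_1) = 0xCBC000
s_3 = Round(s_2, k_2) = 0xF476C1
s_4 = Round(s_3, k_3) = 0xBEBCF6
s_5 = Round(s_4, k_4) = 0x88019A
s_6 = Round(s_5, k_5) = 0x45CEC1
s_7 = Round(s_6, k_6) = 0xBA3334
s_8 = Round(s_7, k_7) = 0x76AC34

0xF476C1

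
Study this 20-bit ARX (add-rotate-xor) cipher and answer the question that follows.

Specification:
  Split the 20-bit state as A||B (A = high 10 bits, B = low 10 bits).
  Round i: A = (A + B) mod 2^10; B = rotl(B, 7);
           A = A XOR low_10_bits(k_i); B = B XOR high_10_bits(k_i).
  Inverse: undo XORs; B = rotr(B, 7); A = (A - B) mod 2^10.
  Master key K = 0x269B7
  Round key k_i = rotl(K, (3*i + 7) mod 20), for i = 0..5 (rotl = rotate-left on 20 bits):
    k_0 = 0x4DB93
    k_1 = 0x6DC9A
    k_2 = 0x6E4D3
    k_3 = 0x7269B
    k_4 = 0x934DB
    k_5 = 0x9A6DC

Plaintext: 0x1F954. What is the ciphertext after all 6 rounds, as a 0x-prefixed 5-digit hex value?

0xCE7B0

s_0 = plaintext = 0x1F954
s_1 = Round(s_0, k_0) = 0x9071C
s_2 = Round(s_1, k_1) = 0x71FD4
s_3 = Round(s_2, k_2) = 0x523C3
s_4 = Round(s_3, k_3) = 0xE4031
s_5 = Round(s_4, k_4) = 0xC6ACB
s_6 = Round(s_5, k_5) = 0xCE7B0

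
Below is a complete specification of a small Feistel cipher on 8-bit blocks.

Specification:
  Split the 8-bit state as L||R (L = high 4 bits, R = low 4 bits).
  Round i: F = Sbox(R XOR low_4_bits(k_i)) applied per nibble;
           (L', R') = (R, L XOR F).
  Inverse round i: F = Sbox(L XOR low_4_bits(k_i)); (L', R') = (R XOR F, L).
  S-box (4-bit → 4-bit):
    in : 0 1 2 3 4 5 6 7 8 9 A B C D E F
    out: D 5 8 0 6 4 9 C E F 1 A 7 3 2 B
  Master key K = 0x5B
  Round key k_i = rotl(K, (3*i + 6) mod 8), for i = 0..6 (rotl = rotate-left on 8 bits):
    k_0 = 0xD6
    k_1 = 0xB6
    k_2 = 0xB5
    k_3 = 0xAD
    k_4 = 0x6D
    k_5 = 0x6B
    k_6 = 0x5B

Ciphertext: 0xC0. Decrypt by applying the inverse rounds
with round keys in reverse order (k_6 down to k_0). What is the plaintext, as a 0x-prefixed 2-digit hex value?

0x79

s_0 = ciphertext = 0xC0
s_1 = InvRound(s_0, k_6) = 0xCC
s_2 = InvRound(s_1, k_5) = 0x0C
s_3 = InvRound(s_2, k_4) = 0xF0
s_4 = InvRound(s_3, k_3) = 0x8F
s_5 = InvRound(s_4, k_2) = 0xC8
s_6 = InvRound(s_5, k_1) = 0x9C
s_7 = InvRound(s_6, k_0) = 0x79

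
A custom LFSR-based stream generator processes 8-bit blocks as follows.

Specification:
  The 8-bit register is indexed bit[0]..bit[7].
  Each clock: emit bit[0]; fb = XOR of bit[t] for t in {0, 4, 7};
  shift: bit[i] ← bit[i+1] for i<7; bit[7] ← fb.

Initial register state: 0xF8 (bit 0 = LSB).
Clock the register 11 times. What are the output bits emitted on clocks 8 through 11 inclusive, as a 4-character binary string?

reg_0 = 0xF8
clock 1: out=0, reg = 0x7C
clock 2: out=0, reg = 0xBE
clock 3: out=0, reg = 0x5F
clock 4: out=1, reg = 0x2F
clock 5: out=1, reg = 0x97
clock 6: out=1, reg = 0xCB
clock 7: out=1, reg = 0x65
clock 8: out=1, reg = 0xB2
clock 9: out=0, reg = 0x59
clock 10: out=1, reg = 0x2C
clock 11: out=0, reg = 0x16

1010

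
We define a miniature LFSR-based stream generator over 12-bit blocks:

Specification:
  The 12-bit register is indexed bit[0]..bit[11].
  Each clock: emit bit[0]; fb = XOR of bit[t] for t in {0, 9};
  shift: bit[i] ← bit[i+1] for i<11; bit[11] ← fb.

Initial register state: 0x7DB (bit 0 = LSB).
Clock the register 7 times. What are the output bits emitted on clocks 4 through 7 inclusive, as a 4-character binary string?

1101

reg_0 = 0x7DB
clock 1: out=1, reg = 0x3ED
clock 2: out=1, reg = 0x1F6
clock 3: out=0, reg = 0x0FB
clock 4: out=1, reg = 0x87D
clock 5: out=1, reg = 0xC3E
clock 6: out=0, reg = 0x61F
clock 7: out=1, reg = 0x30F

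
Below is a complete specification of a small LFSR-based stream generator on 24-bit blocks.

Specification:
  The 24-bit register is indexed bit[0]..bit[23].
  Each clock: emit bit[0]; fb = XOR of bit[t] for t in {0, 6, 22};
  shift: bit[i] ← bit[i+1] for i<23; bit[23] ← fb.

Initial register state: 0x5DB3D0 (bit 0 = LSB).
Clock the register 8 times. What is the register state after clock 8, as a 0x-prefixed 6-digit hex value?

reg_0 = 0x5DB3D0
clock 1: out=0, reg = 0x2ED9E8
clock 2: out=0, reg = 0x976CF4
clock 3: out=0, reg = 0xCBB67A
clock 4: out=0, reg = 0x65DB3D
clock 5: out=1, reg = 0x32ED9E
clock 6: out=0, reg = 0x1976CF
clock 7: out=1, reg = 0x0CBB67
clock 8: out=1, reg = 0x065DB3

0x065DB3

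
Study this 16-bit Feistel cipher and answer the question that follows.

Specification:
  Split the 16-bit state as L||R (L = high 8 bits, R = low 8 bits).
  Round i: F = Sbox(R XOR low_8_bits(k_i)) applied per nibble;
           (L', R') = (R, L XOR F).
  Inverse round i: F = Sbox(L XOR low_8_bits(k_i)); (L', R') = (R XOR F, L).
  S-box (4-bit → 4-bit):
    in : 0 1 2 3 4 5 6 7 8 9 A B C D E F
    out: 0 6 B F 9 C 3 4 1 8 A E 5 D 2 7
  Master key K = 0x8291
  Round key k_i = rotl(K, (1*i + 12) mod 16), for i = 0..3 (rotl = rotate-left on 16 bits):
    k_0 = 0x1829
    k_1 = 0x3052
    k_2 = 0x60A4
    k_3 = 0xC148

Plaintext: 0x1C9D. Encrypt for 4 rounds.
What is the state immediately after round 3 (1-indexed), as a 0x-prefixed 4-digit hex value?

s_0 = plaintext = 0x1C9D
s_1 = Round(s_0, k_0) = 0x9DF5
s_2 = Round(s_1, k_1) = 0xF539
s_3 = Round(s_2, k_2) = 0x3978
s_4 = Round(s_3, k_3) = 0x78C9

0x3978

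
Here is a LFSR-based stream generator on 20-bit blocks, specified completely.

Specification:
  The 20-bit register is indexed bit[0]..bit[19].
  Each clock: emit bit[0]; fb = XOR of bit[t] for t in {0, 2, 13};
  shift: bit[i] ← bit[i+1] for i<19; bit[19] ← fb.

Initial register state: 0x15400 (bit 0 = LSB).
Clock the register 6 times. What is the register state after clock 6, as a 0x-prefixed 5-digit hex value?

reg_0 = 0x15400
clock 1: out=0, reg = 0x0AA00
clock 2: out=0, reg = 0x85500
clock 3: out=0, reg = 0x42A80
clock 4: out=0, reg = 0xA1540
clock 5: out=0, reg = 0x50AA0
clock 6: out=0, reg = 0x28550

0x28550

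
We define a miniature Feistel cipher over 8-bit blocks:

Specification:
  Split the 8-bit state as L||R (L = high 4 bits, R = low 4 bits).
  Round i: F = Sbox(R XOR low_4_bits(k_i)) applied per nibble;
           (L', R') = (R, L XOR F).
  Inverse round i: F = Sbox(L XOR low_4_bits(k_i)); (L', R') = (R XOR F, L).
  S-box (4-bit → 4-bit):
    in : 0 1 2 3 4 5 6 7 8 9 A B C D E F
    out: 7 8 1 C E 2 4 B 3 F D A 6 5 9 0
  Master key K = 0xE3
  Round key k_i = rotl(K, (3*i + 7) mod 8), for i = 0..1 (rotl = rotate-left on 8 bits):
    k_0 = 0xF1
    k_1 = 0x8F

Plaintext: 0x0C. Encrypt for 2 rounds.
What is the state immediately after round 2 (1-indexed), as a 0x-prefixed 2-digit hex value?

s_0 = plaintext = 0x0C
s_1 = Round(s_0, k_0) = 0xC5
s_2 = Round(s_1, k_1) = 0x51

0x51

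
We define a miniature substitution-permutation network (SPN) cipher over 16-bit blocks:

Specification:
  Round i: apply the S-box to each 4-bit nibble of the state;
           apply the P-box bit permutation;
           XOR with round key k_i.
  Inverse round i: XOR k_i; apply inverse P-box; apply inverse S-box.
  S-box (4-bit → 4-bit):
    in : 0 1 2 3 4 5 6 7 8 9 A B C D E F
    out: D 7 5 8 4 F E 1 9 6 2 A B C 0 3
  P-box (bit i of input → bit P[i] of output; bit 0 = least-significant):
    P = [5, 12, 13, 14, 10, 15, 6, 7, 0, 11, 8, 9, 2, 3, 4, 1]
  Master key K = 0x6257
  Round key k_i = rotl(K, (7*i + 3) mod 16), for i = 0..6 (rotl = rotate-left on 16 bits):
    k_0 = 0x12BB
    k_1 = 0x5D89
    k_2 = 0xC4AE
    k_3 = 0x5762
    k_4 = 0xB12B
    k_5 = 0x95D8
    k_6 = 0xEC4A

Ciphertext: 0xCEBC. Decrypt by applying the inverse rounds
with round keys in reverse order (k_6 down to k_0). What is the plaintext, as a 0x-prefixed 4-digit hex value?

s_0 = ciphertext = 0xCEBC
s_1 = InvRound(s_0, k_6) = 0x03D2
s_2 = InvRound(s_1, k_5) = 0xB3FA
s_3 = InvRound(s_2, k_4) = 0x48DE
s_4 = InvRound(s_3, k_3) = 0x168F
s_5 = InvRound(s_4, k_2) = 0xE8AC
s_6 = InvRound(s_5, k_1) = 0x72F1
s_7 = InvRound(s_6, k_0) = 0xBE4D

0xBE4D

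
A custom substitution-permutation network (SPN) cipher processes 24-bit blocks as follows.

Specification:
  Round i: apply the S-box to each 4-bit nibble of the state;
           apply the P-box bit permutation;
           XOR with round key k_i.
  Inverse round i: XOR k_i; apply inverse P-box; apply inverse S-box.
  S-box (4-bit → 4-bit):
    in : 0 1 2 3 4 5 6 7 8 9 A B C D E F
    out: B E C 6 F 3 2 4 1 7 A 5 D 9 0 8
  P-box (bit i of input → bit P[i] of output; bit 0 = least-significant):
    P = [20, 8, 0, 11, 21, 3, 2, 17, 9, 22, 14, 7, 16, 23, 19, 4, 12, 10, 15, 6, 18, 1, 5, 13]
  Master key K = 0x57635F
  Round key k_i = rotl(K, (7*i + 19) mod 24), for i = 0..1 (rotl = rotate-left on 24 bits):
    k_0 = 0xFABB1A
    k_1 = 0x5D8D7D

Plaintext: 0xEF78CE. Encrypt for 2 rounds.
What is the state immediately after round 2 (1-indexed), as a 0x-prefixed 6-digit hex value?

0x30FB35

s_0 = plaintext = 0xEF78CE
s_1 = Round(s_0, k_0) = 0xD0B95E
s_2 = Round(s_1, k_1) = 0x30FB35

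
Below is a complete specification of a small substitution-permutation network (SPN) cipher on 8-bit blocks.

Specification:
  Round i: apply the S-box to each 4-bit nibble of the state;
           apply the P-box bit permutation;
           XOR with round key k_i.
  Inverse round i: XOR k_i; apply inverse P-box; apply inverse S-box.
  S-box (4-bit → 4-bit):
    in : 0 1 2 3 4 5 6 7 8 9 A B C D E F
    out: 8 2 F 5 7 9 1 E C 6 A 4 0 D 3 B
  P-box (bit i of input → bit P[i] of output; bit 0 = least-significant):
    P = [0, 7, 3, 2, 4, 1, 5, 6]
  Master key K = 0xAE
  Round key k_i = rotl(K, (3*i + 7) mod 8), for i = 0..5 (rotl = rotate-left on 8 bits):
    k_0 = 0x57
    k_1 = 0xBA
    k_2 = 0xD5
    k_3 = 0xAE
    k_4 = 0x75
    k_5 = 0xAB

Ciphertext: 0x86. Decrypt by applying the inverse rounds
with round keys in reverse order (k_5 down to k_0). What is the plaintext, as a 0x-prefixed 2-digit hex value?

0x36

s_0 = ciphertext = 0x86
s_1 = InvRound(s_0, k_5) = 0xBD
s_2 = InvRound(s_1, k_4) = 0x09
s_3 = InvRound(s_2, k_3) = 0x9F
s_4 = InvRound(s_3, k_2) = 0xAB
s_5 = InvRound(s_4, k_1) = 0x66
s_6 = InvRound(s_5, k_0) = 0x36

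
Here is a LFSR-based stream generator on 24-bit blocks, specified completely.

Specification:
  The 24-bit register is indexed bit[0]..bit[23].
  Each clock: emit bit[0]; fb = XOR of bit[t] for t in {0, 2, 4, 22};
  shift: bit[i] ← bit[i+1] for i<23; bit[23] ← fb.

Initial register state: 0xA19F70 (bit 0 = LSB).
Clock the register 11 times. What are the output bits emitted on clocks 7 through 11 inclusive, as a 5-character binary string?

reg_0 = 0xA19F70
clock 1: out=0, reg = 0xD0CFB8
clock 2: out=0, reg = 0x6867DC
clock 3: out=0, reg = 0xB433EE
clock 4: out=0, reg = 0xDA19F7
clock 5: out=1, reg = 0x6D0CFB
clock 6: out=1, reg = 0xB6867D
clock 7: out=1, reg = 0xDB433E
clock 8: out=0, reg = 0xEDA19F
clock 9: out=1, reg = 0x76D0CF
clock 10: out=1, reg = 0xBB6867
clock 11: out=1, reg = 0x5DB433

10111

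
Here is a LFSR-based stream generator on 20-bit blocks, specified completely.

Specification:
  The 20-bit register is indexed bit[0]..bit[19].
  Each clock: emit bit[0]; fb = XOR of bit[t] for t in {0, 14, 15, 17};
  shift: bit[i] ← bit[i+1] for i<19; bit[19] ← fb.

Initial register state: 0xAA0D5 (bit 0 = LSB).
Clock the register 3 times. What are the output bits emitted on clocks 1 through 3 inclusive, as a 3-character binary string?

reg_0 = 0xAA0D5
clock 1: out=1, reg = 0xD506A
clock 2: out=0, reg = 0xEA835
clock 3: out=1, reg = 0xF541A

101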